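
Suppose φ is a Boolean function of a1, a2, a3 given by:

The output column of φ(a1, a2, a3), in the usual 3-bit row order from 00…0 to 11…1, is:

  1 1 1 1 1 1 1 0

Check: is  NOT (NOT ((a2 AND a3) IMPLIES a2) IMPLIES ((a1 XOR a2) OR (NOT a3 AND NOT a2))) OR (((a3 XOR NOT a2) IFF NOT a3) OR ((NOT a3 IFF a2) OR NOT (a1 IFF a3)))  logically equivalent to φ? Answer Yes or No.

Test each input against both φ and the formula:
  a1=0, a2=0, a3=0: formula gives 1, φ = 1 ✓
  a1=0, a2=0, a3=1: formula gives 1, φ = 1 ✓
  a1=0, a2=1, a3=0: formula gives 1, φ = 1 ✓
  a1=0, a2=1, a3=1: formula gives 1, φ = 1 ✓
  a1=1, a2=0, a3=0: formula gives 1, φ = 1 ✓
  … (the remaining 3 rows also agree.)
No disagreement on any input; they are logically equivalent.

Yes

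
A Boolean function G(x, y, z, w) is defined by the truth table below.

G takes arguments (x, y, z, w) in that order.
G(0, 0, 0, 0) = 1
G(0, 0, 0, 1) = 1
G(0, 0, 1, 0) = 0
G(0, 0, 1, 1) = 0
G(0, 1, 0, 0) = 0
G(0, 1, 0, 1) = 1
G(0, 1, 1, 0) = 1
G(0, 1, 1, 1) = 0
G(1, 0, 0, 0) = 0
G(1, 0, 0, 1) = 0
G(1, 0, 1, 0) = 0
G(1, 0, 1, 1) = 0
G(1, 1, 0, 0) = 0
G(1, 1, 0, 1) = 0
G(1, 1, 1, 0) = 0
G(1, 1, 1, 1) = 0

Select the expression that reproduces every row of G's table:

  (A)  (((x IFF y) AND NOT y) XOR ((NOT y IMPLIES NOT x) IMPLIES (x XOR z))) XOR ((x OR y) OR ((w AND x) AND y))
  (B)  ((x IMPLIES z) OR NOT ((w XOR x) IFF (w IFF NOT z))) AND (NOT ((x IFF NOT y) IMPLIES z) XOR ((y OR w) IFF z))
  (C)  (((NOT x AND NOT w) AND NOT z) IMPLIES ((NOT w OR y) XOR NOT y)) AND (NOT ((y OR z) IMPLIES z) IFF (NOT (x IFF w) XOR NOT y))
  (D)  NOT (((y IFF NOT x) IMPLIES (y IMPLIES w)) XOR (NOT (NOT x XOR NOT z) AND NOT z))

(A) disagrees with G on (0,1,0,0) (formula → 1, table → 0); rule it out.
(B) disagrees with G on (0,0,0,1) (formula → 0, table → 1); rule it out.
(C) disagrees with G on (0,0,0,0) (formula → 0, table → 1); rule it out.
That leaves (D). Evaluating it on every row reproduces the table of G exactly.

D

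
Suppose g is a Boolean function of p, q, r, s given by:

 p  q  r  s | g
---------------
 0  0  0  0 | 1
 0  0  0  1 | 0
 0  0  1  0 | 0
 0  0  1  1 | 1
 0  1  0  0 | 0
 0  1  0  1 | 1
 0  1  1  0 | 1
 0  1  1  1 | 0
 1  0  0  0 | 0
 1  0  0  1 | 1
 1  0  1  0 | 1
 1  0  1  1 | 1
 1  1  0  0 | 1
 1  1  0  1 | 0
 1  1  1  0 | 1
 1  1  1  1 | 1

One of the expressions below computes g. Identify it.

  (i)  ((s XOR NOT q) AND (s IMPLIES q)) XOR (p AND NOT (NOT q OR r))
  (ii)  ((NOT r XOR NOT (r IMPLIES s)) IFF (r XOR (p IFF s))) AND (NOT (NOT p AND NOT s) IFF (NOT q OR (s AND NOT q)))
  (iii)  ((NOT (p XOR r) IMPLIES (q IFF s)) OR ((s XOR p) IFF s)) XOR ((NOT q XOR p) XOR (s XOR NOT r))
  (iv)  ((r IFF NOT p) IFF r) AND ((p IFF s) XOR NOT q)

iii

(i) fails at (0,0,1,0): the formula yields 1, g is 0.
(ii) fails at (0,0,0,0): the formula yields 0, g is 1.
(iv) fails at (0,0,0,0): the formula yields 0, g is 1.
Only (iii) survives; checking it on all 16 rows confirms it matches g.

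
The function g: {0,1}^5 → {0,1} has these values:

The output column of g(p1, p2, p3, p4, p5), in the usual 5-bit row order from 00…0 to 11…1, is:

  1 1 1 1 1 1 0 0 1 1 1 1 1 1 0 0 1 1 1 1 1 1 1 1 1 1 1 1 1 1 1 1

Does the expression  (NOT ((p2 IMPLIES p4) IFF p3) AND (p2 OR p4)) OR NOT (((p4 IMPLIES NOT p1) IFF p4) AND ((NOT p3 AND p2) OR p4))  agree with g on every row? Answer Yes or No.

Check the formula against g row by row:
  p1=0, p2=0, p3=0, p4=0, p5=0: formula gives 1, g = 1 ✓
  p1=0, p2=0, p3=0, p4=0, p5=1: formula gives 1, g = 1 ✓
  p1=0, p2=0, p3=0, p4=1, p5=0: formula gives 1, g = 1 ✓
  p1=0, p2=0, p3=0, p4=1, p5=1: formula gives 1, g = 1 ✓
  … (the remaining 28 rows also agree.)
Every row agrees, so the formula is equivalent.

Yes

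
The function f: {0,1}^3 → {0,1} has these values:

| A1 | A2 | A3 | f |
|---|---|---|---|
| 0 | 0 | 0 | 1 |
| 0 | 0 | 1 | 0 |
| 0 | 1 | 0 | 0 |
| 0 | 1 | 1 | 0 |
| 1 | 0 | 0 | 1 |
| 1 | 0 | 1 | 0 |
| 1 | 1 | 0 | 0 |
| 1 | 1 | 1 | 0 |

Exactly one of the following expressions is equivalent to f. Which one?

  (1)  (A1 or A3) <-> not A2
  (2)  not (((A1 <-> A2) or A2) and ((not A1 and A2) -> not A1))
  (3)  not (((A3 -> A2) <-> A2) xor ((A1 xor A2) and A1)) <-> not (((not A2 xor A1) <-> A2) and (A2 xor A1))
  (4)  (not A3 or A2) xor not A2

(1) fails at (0,0,0): the formula yields 0, f is 1.
(2) fails at (0,0,0): the formula yields 0, f is 1.
(4) fails at (0,0,0): the formula yields 0, f is 1.
That leaves (3). Evaluating it on every row reproduces the table of f exactly.

3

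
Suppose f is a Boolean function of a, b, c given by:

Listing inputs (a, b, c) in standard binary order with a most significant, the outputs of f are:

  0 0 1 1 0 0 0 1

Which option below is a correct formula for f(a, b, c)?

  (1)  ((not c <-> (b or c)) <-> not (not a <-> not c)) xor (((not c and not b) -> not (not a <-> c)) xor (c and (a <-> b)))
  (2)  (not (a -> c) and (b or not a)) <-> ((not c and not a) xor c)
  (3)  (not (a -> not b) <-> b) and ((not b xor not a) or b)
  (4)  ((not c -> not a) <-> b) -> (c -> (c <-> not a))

(2) fails at (0,1,0): the formula yields 0, f is 1.
(3) fails at (0,1,0): the formula yields 0, f is 1.
(4) fails at (0,0,0): the formula yields 1, f is 0.
Only (1) survives; checking it on all 8 rows confirms it matches f.

1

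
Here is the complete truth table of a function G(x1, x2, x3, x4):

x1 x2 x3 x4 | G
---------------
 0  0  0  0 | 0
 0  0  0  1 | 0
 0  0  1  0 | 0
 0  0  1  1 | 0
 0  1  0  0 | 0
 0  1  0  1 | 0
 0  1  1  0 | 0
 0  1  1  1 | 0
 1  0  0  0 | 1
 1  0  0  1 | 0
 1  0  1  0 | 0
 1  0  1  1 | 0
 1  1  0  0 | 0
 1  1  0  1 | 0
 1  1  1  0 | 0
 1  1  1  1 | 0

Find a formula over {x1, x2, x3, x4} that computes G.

Only row (1,0,0,0) gives 1. That row's minterm x1·¬x2·¬x3·¬x4 is G directly.

G(x1, x2, x3, x4) = ((x1 & ~x2) & ~x3) & ~x4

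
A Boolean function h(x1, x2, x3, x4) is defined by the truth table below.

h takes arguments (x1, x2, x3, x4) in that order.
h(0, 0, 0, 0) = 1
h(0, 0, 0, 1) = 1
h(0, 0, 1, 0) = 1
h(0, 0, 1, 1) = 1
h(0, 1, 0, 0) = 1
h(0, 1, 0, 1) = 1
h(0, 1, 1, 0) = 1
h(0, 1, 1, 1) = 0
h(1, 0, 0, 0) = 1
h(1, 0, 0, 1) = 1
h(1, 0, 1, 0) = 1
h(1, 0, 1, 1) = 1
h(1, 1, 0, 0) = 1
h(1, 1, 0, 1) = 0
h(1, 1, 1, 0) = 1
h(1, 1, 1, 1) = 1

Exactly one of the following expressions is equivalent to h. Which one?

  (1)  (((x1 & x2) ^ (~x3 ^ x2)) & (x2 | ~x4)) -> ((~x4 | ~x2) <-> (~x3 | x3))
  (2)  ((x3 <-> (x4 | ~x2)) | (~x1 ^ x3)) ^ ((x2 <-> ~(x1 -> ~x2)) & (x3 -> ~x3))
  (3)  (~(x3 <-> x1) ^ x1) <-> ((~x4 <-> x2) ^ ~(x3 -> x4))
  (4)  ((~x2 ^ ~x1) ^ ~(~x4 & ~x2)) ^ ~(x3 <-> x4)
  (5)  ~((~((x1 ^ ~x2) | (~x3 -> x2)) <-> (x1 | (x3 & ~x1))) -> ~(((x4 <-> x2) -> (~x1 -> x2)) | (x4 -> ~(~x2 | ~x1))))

(2) fails at (0,0,0,0): the formula yields 0, h is 1.
(3) fails at (0,0,0,1): the formula yields 0, h is 1.
(4) fails at (0,0,0,0): the formula yields 0, h is 1.
(5) fails at (0,0,1,0): the formula yields 0, h is 1.
(1) is the remaining candidate, and it agrees with h on all 16 inputs.

1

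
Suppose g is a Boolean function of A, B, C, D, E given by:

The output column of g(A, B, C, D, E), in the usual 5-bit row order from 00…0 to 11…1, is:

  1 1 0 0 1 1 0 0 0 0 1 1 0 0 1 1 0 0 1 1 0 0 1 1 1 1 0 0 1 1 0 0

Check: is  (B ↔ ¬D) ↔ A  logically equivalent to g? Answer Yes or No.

Test each input against both g and the formula:
  A=0, B=0, C=0, D=0, E=0: formula gives 1, g = 1 ✓
  A=0, B=0, C=0, D=0, E=1: formula gives 1, g = 1 ✓
  A=0, B=0, C=0, D=1, E=0: formula gives 0, g = 0 ✓
  A=0, B=0, C=0, D=1, E=1: formula gives 0, g = 0 ✓
  … (the remaining 28 rows also agree.)
Every row agrees, so the formula is equivalent.

Yes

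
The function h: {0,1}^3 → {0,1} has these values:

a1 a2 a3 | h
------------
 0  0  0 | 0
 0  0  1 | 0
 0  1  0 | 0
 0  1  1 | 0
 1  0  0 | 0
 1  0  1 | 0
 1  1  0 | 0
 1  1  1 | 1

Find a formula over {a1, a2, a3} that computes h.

h is 1 on exactly one input, (1,1,1), whose minterm is a1·a2·a3. So h is just that conjunction.

h(a1, a2, a3) = (a1 ∧ a2) ∧ a3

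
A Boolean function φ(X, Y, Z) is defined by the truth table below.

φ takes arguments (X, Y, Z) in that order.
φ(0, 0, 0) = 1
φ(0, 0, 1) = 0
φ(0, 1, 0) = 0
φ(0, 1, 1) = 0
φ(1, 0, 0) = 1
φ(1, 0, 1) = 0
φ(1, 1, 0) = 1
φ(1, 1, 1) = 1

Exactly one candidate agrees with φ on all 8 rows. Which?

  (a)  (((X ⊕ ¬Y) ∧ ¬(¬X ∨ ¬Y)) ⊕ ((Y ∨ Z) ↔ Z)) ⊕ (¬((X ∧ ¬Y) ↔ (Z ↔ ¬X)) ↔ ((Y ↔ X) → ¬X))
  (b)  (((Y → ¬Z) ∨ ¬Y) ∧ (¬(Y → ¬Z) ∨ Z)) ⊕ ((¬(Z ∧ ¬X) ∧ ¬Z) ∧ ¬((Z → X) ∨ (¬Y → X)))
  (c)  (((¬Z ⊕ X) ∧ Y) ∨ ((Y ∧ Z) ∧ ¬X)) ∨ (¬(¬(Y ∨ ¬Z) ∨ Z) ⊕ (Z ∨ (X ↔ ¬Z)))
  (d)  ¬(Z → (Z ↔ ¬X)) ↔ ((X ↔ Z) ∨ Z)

(b) fails at (0,0,0): the formula yields 0, φ is 1.
(c) fails at (0,0,1): the formula yields 1, φ is 0.
(d) fails at (0,0,0): the formula yields 0, φ is 1.
That leaves (a). Evaluating it on every row reproduces the table of φ exactly.

a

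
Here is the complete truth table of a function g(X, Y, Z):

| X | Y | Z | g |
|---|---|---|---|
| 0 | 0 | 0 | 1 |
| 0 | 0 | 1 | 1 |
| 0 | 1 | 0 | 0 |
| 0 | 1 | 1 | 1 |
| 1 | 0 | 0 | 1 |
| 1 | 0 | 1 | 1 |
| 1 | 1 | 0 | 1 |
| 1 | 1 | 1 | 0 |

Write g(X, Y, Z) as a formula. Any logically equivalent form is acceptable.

g(X, Y, Z) = ~(((~X & Y) & ~Z) | ((X & Y) & Z))

g is 0 on only 2 rows — (0,1,0), (1,1,1). Writing each as a minterm (¬X·Y·¬Z, X·Y·Z) and OR-ing them characterizes exactly where g=0, so g is the negation of that disjunction.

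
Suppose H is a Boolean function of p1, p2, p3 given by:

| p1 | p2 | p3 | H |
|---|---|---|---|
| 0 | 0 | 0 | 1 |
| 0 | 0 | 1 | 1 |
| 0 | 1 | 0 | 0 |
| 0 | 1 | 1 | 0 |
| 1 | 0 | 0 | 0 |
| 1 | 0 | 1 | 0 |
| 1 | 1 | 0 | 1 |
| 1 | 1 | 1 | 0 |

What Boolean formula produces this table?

H=1 on 3 inputs: (0,0,0), (0,0,1), (1,1,0). Reading each as a conjunction of literals (¬p1·¬p2·¬p3, ¬p1·¬p2·p3, p1·p2·¬p3) and taking the OR gives the canonical DNF.

H(p1, p2, p3) = (((p1' · p2') · p3') + ((p1' · p2') · p3)) + ((p1 · p2) · p3')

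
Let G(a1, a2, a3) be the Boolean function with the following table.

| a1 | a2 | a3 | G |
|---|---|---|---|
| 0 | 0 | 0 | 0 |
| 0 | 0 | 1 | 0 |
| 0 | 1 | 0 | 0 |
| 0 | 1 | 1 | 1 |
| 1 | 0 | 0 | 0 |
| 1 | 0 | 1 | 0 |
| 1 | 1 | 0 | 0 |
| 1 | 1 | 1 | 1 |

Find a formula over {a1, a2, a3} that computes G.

Collect the rows where G=1 — (0,1,1), (1,1,1) — and write one minterm per row: ¬a1·a2·a3, a1·a2·a3. Their union (logical OR) reproduces the table exactly.

G(a1, a2, a3) = ((a1' · a2) · a3) + ((a1 · a2) · a3)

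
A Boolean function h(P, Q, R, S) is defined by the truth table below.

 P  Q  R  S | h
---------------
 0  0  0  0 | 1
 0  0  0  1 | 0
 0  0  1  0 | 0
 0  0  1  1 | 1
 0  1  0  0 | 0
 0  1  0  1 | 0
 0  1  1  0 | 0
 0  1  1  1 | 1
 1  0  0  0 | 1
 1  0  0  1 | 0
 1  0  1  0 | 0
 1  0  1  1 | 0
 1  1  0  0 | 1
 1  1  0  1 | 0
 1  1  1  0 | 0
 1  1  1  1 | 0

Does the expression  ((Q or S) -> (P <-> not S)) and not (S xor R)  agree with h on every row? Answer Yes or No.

Test each input against both h and the formula:
  P=0, Q=0, R=0, S=0: formula gives 1, h = 1 ✓
  P=0, Q=0, R=0, S=1: formula gives 0, h = 0 ✓
  P=0, Q=0, R=1, S=0: formula gives 0, h = 0 ✓
  P=0, Q=0, R=1, S=1: formula gives 1, h = 1 ✓
  … (the remaining 12 rows also agree.)
Every row agrees, so the formula is equivalent.

Yes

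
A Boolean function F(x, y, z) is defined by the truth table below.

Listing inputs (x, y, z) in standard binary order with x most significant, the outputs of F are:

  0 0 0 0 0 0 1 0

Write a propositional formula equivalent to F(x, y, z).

F is 1 on exactly one input, (1,1,0), whose minterm is x·y·¬z. So F is just that conjunction.

F(x, y, z) = (x & y) & ~z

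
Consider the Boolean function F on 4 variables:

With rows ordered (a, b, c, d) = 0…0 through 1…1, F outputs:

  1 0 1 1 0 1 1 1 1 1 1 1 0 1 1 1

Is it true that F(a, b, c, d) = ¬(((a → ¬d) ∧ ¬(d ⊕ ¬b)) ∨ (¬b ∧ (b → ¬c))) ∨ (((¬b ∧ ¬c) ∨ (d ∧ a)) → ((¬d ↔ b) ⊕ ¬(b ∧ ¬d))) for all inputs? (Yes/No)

Evaluate ¬(((a → ¬d) ∧ ¬(d ⊕ ¬b)) ∨ (¬b ∧ (b → ¬c))) ∨ (((¬b ∧ ¬c) ∨ (d ∧ a)) → ((¬d ↔ b) ⊕ ¬(b ∧ ¬d))) on each row and compare to F:
  a=0, b=0, c=0, d=0: formula gives 1, F = 1 ✓
  a=0, b=0, c=0, d=1: formula gives 0, F = 0 ✓
  a=0, b=0, c=1, d=0: formula gives 1, F = 1 ✓
  a=0, b=0, c=1, d=1: formula gives 1, F = 1 ✓
  a=0, b=1, c=0, d=0: formula gives 1, but F = 0 ✗
Since they disagree at (0,1,0,0), the expression is not a correct formula for F.

No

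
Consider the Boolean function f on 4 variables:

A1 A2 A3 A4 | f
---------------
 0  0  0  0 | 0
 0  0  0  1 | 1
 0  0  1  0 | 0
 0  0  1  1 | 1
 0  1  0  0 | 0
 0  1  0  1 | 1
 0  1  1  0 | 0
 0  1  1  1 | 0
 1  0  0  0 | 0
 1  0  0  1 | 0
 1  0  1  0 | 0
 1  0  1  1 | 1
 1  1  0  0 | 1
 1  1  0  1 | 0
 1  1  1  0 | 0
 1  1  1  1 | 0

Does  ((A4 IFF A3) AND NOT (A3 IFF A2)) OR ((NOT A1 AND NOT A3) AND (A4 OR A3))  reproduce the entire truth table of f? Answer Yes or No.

Evaluate ((A4 IFF A3) AND NOT (A3 IFF A2)) OR ((NOT A1 AND NOT A3) AND (A4 OR A3)) on each row and compare to f:
  A1=0, A2=0, A3=0, A4=0: formula gives 0, f = 0 ✓
  A1=0, A2=0, A3=0, A4=1: formula gives 1, f = 1 ✓
  A1=0, A2=0, A3=1, A4=0: formula gives 0, f = 0 ✓
  A1=0, A2=0, A3=1, A4=1: formula gives 1, f = 1 ✓
  A1=0, A2=1, A3=0, A4=0: formula gives 1, but f = 0 ✗
Row (0,1,0,0) is a counterexample, so the formula is not equivalent to f.

No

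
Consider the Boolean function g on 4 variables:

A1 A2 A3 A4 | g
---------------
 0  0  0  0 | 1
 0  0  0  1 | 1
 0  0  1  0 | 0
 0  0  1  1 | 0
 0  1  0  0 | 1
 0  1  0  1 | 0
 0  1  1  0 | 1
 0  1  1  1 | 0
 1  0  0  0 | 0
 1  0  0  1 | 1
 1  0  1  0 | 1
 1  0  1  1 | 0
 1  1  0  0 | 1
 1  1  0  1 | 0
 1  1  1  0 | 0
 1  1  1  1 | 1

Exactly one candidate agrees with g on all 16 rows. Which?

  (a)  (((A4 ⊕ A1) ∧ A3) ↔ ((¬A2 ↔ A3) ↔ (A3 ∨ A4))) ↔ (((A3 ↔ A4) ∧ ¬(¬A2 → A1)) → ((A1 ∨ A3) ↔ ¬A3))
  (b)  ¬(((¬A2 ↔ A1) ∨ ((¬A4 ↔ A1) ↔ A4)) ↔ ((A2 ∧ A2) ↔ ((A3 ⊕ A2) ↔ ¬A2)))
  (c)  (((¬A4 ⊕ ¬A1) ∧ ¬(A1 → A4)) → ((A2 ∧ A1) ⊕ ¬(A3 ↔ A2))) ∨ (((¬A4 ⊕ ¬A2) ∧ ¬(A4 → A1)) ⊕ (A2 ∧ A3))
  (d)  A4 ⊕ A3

(b) fails at (0,0,0,0): the formula yields 0, g is 1.
(c) fails at (0,0,1,0): the formula yields 1, g is 0.
(d) fails at (0,0,0,0): the formula yields 0, g is 1.
That leaves (a). Evaluating it on every row reproduces the table of g exactly.

a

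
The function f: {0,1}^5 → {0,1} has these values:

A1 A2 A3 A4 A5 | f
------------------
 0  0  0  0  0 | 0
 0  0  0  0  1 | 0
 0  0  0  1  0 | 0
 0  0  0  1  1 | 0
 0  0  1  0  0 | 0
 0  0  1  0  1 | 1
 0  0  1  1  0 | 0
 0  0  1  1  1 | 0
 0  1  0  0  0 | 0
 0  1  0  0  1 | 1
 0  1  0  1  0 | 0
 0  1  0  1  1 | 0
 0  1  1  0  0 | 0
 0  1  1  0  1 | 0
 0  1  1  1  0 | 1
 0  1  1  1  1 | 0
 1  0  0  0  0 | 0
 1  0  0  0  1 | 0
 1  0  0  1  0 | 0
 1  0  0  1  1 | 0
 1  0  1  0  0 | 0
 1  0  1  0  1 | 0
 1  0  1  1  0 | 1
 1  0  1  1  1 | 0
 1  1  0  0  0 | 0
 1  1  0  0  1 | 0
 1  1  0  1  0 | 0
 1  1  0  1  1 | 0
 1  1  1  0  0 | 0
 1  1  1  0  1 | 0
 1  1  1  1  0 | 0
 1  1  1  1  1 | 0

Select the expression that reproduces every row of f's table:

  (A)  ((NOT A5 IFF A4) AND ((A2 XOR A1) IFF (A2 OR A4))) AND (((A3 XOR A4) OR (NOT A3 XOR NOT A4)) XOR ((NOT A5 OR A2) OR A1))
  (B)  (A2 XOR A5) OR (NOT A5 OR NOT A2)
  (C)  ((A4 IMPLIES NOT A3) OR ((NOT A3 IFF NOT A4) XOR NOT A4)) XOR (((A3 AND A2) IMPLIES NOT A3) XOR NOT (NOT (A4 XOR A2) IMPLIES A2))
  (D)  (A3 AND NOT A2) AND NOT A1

(B) disagrees with f on (0,0,0,0,0) (formula → 1, table → 0); rule it out.
(C) disagrees with f on (0,0,0,0,0) (formula → 1, table → 0); rule it out.
(D) disagrees with f on (0,0,1,0,0) (formula → 1, table → 0); rule it out.
That leaves (A). Evaluating it on every row reproduces the table of f exactly.

A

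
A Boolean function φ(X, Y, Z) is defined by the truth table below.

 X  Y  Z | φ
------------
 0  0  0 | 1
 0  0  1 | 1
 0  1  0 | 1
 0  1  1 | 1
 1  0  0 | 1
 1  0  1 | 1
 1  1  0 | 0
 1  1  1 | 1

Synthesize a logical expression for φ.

Only row (1,1,0) gives 0. So φ is 1 everywhere except there — the complement of the minterm X·Y·¬Z.

φ(X, Y, Z) = NOT ((X AND Y) AND NOT Z)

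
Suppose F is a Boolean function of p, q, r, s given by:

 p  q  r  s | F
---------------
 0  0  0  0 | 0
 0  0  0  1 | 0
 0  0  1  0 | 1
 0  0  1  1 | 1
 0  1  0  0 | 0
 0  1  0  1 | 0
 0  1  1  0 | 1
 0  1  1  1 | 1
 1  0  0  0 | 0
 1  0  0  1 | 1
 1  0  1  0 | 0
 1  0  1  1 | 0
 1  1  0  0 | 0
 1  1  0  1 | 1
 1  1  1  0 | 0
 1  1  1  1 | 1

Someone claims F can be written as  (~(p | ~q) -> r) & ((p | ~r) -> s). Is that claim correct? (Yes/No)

No

Evaluate (~(p | ~q) -> r) & ((p | ~r) -> s) on each row and compare to F:
  p=0, q=0, r=0, s=0: formula gives 0, F = 0 ✓
  p=0, q=0, r=0, s=1: formula gives 1, but F = 0 ✗
A single disagreement suffices: at (0,0,0,1) they differ, so the formula does not compute F.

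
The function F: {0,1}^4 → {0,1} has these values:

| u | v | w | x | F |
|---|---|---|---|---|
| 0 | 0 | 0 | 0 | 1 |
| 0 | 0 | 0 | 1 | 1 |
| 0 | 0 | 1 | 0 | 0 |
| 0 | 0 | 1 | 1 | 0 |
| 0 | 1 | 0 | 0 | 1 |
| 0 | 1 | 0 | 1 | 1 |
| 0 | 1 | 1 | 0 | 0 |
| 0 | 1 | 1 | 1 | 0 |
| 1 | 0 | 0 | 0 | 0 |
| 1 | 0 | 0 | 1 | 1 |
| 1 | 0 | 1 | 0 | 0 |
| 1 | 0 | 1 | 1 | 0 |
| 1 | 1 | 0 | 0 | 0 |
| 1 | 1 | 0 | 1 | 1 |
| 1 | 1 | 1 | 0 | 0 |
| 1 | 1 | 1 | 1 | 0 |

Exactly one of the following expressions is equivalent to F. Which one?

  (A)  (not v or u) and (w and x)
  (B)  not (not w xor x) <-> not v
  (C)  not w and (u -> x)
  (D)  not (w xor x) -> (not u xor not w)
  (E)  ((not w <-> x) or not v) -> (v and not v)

(A) fails at (0,0,0,0): the formula yields 0, F is 1.
(B) fails at (0,0,0,0): the formula yields 0, F is 1.
(D) fails at (0,0,0,0): the formula yields 0, F is 1.
(E) fails at (0,0,0,0): the formula yields 0, F is 1.
Only (C) survives; checking it on all 16 rows confirms it matches F.

C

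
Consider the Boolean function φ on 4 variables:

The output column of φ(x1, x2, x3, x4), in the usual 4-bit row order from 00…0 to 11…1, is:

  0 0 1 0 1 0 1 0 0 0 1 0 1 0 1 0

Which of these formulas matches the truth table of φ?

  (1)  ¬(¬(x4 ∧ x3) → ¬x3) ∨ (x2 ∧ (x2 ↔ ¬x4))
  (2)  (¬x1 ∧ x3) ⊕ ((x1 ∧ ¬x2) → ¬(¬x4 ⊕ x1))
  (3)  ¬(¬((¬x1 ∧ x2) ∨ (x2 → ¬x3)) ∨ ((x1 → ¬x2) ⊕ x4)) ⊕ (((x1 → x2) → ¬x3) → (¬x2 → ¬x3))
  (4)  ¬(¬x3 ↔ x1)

(2) disagrees with φ on (0,0,0,0) (formula → 1, table → 0); rule it out.
(3) disagrees with φ on (0,0,0,0) (formula → 1, table → 0); rule it out.
(4) disagrees with φ on (0,0,0,0) (formula → 1, table → 0); rule it out.
That leaves (1). Evaluating it on every row reproduces the table of φ exactly.

1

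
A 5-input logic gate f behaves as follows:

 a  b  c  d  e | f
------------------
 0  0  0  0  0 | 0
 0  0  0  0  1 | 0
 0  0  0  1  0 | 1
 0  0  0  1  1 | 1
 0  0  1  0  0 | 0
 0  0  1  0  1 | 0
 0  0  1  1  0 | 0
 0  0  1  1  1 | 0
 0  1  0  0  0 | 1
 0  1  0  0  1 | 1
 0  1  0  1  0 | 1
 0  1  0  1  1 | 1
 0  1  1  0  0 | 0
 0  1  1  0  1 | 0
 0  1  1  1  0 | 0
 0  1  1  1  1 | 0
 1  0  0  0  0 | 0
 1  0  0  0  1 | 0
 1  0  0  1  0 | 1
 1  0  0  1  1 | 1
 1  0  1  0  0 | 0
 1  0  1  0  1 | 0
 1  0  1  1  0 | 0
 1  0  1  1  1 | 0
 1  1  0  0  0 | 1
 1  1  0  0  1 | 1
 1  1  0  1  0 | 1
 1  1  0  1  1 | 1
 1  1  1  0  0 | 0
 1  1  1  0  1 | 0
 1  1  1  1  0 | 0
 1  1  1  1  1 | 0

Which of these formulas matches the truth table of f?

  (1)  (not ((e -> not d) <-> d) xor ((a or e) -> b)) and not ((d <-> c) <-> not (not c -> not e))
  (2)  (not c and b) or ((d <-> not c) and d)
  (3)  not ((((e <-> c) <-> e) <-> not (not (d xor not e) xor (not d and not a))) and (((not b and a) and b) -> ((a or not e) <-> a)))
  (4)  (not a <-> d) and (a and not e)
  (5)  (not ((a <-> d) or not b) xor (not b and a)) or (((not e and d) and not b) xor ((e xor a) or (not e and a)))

2

(1) fails at (0,0,0,1,0): the formula yields 0, f is 1.
(3) fails at (0,0,0,0,1): the formula yields 1, f is 0.
(4) fails at (0,0,0,1,0): the formula yields 0, f is 1.
(5) fails at (0,0,0,0,1): the formula yields 1, f is 0.
That leaves (2). Evaluating it on every row reproduces the table of f exactly.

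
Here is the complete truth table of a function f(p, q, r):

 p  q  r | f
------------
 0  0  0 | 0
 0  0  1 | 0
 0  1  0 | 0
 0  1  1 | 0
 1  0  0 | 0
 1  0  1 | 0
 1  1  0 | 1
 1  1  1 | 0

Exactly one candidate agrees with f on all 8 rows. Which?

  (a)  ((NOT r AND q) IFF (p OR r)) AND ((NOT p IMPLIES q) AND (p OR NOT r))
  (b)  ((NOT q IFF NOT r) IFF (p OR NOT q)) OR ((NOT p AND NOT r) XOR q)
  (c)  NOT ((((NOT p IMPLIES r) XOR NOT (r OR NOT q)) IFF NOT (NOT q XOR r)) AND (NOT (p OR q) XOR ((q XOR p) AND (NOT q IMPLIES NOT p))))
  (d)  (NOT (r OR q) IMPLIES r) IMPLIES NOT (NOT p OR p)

(b) disagrees with f on (0,0,0) (formula → 1, table → 0); rule it out.
(c) disagrees with f on (0,1,1) (formula → 1, table → 0); rule it out.
(d) disagrees with f on (0,0,0) (formula → 1, table → 0); rule it out.
That leaves (a). Evaluating it on every row reproduces the table of f exactly.

a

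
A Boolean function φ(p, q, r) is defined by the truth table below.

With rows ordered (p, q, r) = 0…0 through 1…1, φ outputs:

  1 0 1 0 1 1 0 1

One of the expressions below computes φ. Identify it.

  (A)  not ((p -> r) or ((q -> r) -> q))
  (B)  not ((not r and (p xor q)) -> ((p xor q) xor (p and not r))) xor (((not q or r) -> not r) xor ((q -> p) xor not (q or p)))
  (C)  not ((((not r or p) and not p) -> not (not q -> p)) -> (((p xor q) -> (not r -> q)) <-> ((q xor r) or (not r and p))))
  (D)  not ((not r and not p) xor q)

(A): at (0,0,0) it gives 0, but φ = 1 — eliminated.
(C): at (0,1,0) it gives 0, but φ = 1 — eliminated.
(D): at (0,0,0) it gives 0, but φ = 1 — eliminated.
Only (B) survives; checking it on all 8 rows confirms it matches φ.

B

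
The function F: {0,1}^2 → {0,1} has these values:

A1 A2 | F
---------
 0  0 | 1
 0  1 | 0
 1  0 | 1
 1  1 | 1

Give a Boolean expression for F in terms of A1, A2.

F(A1, A2) = A2 IMPLIES A1

This is A2 → A1 (false only at 0,1).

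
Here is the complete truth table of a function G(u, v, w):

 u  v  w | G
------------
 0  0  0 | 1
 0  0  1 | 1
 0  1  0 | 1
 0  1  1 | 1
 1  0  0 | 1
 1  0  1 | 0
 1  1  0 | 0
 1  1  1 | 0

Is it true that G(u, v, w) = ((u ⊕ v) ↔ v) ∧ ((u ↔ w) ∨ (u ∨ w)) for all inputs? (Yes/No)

Check the formula against G row by row:
  u=0, v=0, w=0: formula gives 1, G = 1 ✓
  u=0, v=0, w=1: formula gives 1, G = 1 ✓
  u=0, v=1, w=0: formula gives 1, G = 1 ✓
  u=0, v=1, w=1: formula gives 1, G = 1 ✓
  u=1, v=0, w=0: formula gives 0, but G = 1 ✗
Row (1,0,0) is a counterexample, so the formula is not equivalent to G.

No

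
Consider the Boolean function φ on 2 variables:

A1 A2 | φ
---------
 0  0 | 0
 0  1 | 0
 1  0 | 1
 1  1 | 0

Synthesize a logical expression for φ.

1 only at (1,0): A1 AND NOT A2.

φ(A1, A2) = A1 and not A2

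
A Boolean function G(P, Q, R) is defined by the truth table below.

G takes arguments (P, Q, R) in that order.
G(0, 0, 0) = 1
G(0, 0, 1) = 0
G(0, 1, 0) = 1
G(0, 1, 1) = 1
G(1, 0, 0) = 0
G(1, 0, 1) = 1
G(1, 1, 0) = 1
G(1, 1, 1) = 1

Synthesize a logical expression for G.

G(P, Q, R) = ~(((~P & ~Q) & R) | ((P & ~Q) & ~R))

The 0-rows are (0,0,1), (1,0,0). Take each as a conjunction (¬P·¬Q·R, P·¬Q·¬R), form their disjunction, and complement — that gives a formula that is 1 everywhere G is.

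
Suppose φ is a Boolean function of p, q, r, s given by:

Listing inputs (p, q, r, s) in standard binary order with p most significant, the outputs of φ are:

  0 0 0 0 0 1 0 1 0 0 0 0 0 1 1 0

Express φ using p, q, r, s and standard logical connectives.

φ(p, q, r, s) = (((((¬p ∧ q) ∧ ¬r) ∧ s) ∨ (((¬p ∧ q) ∧ r) ∧ s)) ∨ (((p ∧ q) ∧ ¬r) ∧ s)) ∨ (((p ∧ q) ∧ r) ∧ ¬s)

The 1-rows are (0,1,0,1), (0,1,1,1), (1,1,0,1), (1,1,1,0). Each contributes one minterm — ¬p·q·¬r·s; ¬p·q·r·s; p·q·¬r·s; p·q·r·¬s — and their disjunction is a sum-of-products form of φ.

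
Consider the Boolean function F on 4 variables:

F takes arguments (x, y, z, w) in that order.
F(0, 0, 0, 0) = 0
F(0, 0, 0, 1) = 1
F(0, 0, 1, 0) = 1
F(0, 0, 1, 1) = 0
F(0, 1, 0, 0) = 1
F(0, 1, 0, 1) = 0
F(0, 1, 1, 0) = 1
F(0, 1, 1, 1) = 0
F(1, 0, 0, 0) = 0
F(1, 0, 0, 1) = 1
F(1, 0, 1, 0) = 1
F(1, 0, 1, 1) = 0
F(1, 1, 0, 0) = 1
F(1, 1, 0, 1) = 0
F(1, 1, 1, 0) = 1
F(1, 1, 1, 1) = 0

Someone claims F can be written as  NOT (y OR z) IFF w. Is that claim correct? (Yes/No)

Check the formula against F row by row:
  x=0, y=0, z=0, w=0: formula gives 0, F = 0 ✓
  x=0, y=0, z=0, w=1: formula gives 1, F = 1 ✓
  x=0, y=0, z=1, w=0: formula gives 1, F = 1 ✓
  x=0, y=0, z=1, w=1: formula gives 0, F = 0 ✓
  … (the remaining 12 rows also agree.)
No disagreement on any input; they are logically equivalent.

Yes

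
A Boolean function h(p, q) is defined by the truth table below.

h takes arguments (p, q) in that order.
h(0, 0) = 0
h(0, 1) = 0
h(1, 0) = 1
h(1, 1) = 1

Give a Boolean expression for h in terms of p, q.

The output simply equals p.

h(p, q) = p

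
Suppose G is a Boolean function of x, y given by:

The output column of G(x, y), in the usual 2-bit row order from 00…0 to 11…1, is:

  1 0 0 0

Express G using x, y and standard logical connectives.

The output is 1 only when every input is 0 — NOR of all inputs.

G(x, y) = not (x or y)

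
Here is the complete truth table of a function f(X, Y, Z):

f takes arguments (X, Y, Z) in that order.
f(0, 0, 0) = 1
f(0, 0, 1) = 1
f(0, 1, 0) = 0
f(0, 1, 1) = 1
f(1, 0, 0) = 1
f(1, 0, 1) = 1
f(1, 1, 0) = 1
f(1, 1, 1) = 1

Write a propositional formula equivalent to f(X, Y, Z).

Only row (0,1,0) gives 0. So f is 1 everywhere except there — the complement of the minterm ¬X·Y·¬Z.

f(X, Y, Z) = ¬((¬X ∧ Y) ∧ ¬Z)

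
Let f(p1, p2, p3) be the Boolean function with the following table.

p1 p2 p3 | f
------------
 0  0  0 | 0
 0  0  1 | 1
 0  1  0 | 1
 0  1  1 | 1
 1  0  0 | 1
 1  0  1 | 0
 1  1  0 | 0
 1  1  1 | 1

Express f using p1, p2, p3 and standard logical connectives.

f(p1, p2, p3) = ~((((~p1 & ~p2) & ~p3) | ((p1 & ~p2) & p3)) | ((p1 & p2) & ~p3))

There are just 3 zero rows: (0,0,0), (1,0,1), (1,1,0). Their minterms are ¬p1·¬p2·¬p3, p1·¬p2·p3, p1·p2·¬p3; the OR of those covers precisely the 0-outputs, and negating it yields f.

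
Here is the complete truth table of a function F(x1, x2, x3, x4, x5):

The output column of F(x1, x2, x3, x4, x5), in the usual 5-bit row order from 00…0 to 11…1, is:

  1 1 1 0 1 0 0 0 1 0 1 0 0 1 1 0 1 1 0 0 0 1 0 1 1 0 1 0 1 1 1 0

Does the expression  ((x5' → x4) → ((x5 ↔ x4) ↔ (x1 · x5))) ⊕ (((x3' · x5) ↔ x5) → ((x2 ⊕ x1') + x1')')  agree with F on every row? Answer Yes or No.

Test each input against both F and the formula:
  x1=0, x2=0, x3=0, x4=0, x5=0: formula gives 1, F = 1 ✓
  x1=0, x2=0, x3=0, x4=0, x5=1: formula gives 1, F = 1 ✓
  x1=0, x2=0, x3=0, x4=1, x5=0: formula gives 1, F = 1 ✓
  x1=0, x2=0, x3=0, x4=1, x5=1: formula gives 0, F = 0 ✓
  …
  x1=0, x2=0, x3=1, x4=1, x5=0: formula gives 1, but F = 0 ✗
Row (0,0,1,1,0) is a counterexample, so the formula is not equivalent to F.

No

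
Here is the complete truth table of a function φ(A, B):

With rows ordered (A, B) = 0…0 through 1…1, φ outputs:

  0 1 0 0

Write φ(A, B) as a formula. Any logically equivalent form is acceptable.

1 only at (0,1): NOT A AND B.

φ(A, B) = ¬A ∧ B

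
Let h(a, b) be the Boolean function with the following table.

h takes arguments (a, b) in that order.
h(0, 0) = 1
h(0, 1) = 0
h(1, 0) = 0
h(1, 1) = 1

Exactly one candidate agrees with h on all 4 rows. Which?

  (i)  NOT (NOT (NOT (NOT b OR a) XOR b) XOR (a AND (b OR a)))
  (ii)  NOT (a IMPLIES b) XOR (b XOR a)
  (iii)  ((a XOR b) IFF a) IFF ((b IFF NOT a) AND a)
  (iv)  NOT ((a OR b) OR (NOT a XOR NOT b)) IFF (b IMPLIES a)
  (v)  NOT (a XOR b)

v

(i) fails at (0,0): the formula yields 0, h is 1.
(ii) fails at (0,0): the formula yields 0, h is 1.
(iii) fails at (0,0): the formula yields 0, h is 1.
(iv) fails at (0,1): the formula yields 1, h is 0.
(v) is the remaining candidate, and it agrees with h on all 4 inputs.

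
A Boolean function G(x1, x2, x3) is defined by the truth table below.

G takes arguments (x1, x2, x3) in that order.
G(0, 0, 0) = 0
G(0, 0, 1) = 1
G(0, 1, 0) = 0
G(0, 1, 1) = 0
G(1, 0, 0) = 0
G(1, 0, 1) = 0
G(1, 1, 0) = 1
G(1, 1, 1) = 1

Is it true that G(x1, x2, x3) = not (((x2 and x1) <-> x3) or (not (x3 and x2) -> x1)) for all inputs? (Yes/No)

No

Test each input against both G and the formula:
  x1=0, x2=0, x3=0: formula gives 0, G = 0 ✓
  x1=0, x2=0, x3=1: formula gives 1, G = 1 ✓
  x1=0, x2=1, x3=0: formula gives 0, G = 0 ✓
  x1=0, x2=1, x3=1: formula gives 0, G = 0 ✓
  x1=1, x2=0, x3=0: formula gives 0, G = 0 ✓
  …
  x1=1, x2=1, x3=0: formula gives 0, but G = 1 ✗
Row (1,1,0) is a counterexample, so the formula is not equivalent to G.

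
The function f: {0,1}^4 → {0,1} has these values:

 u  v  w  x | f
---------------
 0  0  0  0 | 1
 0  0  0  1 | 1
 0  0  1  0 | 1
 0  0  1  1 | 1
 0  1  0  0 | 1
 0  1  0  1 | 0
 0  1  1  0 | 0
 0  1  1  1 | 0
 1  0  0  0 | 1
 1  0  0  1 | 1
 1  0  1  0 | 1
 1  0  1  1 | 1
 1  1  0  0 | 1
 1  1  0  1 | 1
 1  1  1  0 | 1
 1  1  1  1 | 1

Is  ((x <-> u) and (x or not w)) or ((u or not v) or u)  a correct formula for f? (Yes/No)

Evaluate ((x <-> u) and (x or not w)) or ((u or not v) or u) on each row and compare to f:
  u=0, v=0, w=0, x=0: formula gives 1, f = 1 ✓
  u=0, v=0, w=0, x=1: formula gives 1, f = 1 ✓
  u=0, v=0, w=1, x=0: formula gives 1, f = 1 ✓
  u=0, v=0, w=1, x=1: formula gives 1, f = 1 ✓
  …and likewise for the remaining 12 rows.
All 16 rows match — the expression computes f exactly.

Yes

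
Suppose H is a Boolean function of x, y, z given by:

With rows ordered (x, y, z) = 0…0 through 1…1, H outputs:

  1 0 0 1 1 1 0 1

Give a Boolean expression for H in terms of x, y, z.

H is 0 on only 3 rows — (0,0,1), (0,1,0), (1,1,0). Writing each as a minterm (¬x·¬y·z, ¬x·y·¬z, x·y·¬z) and OR-ing them characterizes exactly where H=0, so H is the negation of that disjunction.

H(x, y, z) = ~((((~x & ~y) & z) | ((~x & y) & ~z)) | ((x & y) & ~z))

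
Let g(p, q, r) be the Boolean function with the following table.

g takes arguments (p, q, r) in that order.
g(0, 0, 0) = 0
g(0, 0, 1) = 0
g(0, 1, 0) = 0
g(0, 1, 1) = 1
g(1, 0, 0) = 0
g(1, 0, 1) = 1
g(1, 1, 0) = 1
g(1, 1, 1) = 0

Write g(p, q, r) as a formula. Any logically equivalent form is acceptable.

g(p, q, r) = (((p' · q) · r) + ((p · q') · r)) + ((p · q) · r')

g=1 on 3 inputs: (0,1,1), (1,0,1), (1,1,0). Reading each as a conjunction of literals (¬p·q·r, p·¬q·r, p·q·¬r) and taking the OR gives the canonical DNF.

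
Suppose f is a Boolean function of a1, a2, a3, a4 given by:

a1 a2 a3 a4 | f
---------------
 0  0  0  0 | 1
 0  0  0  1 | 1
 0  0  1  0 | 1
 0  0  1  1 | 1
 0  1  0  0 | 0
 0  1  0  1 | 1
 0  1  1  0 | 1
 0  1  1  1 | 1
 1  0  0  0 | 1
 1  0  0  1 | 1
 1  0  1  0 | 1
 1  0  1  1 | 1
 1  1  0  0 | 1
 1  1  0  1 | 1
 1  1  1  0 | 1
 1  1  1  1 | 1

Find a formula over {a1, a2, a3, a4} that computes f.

Only row (0,1,0,0) gives 0. So f is 1 everywhere except there — the complement of the minterm ¬a1·a2·¬a3·¬a4.

f(a1, a2, a3, a4) = NOT (((NOT a1 AND a2) AND NOT a3) AND NOT a4)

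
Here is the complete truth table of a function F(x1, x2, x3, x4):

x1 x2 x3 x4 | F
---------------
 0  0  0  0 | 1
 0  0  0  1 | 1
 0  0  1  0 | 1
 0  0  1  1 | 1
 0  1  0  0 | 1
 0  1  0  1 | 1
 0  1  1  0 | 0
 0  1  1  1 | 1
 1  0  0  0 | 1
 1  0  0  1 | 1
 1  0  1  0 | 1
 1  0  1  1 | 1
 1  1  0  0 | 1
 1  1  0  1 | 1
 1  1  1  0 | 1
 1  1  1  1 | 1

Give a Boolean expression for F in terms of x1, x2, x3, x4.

F(x1, x2, x3, x4) = ¬(((¬x1 ∧ x2) ∧ x3) ∧ ¬x4)

F is 0 on exactly one input, (0,1,1,0), whose minterm is ¬x1·x2·x3·¬x4. So F is the negation of that single conjunction.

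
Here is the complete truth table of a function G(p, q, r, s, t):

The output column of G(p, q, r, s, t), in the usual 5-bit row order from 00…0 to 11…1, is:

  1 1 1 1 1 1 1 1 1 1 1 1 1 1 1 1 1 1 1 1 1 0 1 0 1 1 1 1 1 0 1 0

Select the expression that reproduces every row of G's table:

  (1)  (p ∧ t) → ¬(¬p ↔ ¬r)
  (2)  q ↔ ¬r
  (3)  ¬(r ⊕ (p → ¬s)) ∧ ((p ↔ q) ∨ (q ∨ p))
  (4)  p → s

1

(2) fails at (0,0,0,0,0): the formula yields 0, G is 1.
(3) fails at (0,0,0,0,0): the formula yields 0, G is 1.
(4) fails at (1,0,0,0,0): the formula yields 0, G is 1.
Only (1) survives; checking it on all 32 rows confirms it matches G.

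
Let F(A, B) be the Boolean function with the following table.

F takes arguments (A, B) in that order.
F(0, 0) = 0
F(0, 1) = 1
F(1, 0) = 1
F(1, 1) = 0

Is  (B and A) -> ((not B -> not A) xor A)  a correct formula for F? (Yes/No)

No

Evaluate (B and A) -> ((not B -> not A) xor A) on each row and compare to F:
  A=0, B=0: formula gives 1, but F = 0 ✗
Row (0,0) is a counterexample, so the formula is not equivalent to F.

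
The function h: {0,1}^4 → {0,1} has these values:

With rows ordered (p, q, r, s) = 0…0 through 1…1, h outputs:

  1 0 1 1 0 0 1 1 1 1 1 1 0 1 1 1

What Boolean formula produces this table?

There are just 4 zero rows: (0,0,0,1), (0,1,0,0), (0,1,0,1), (1,1,0,0). Their minterms are ¬p·¬q·¬r·s, ¬p·q·¬r·¬s, ¬p·q·¬r·s, p·q·¬r·¬s; the OR of those covers precisely the 0-outputs, and negating it yields h.

h(p, q, r, s) = ¬((((((¬p ∧ ¬q) ∧ ¬r) ∧ s) ∨ (((¬p ∧ q) ∧ ¬r) ∧ ¬s)) ∨ (((¬p ∧ q) ∧ ¬r) ∧ s)) ∨ (((p ∧ q) ∧ ¬r) ∧ ¬s))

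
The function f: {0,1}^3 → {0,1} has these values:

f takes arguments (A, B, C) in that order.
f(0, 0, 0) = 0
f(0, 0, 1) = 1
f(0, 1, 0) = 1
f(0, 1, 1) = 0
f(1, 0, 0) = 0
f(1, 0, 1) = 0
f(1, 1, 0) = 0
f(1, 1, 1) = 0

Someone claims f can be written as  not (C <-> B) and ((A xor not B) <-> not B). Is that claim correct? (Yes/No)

Yes

Check the formula against f row by row:
  A=0, B=0, C=0: formula gives 0, f = 0 ✓
  A=0, B=0, C=1: formula gives 1, f = 1 ✓
  A=0, B=1, C=0: formula gives 1, f = 1 ✓
  A=0, B=1, C=1: formula gives 0, f = 0 ✓
  A=1, B=0, C=0: formula gives 0, f = 0 ✓
  … (the remaining 3 rows also agree.)
No disagreement on any input; they are logically equivalent.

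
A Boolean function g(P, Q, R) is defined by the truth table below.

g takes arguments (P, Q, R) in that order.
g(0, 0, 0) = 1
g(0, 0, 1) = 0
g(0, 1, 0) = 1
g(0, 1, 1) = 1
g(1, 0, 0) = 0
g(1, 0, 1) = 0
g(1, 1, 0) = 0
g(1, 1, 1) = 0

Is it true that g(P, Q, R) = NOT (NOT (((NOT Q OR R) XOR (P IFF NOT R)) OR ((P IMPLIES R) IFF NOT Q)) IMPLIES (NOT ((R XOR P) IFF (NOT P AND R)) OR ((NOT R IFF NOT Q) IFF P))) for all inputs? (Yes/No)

No

Check the formula against g row by row:
  P=0, Q=0, R=0: formula gives 0, but g = 1 ✗
A single disagreement suffices: at (0,0,0) they differ, so the formula does not compute g.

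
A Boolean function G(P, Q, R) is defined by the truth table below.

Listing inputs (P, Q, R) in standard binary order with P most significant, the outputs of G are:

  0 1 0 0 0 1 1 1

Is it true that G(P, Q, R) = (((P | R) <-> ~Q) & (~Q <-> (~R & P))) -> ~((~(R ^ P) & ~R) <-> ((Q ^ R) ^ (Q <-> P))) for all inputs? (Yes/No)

No

Evaluate (((P | R) <-> ~Q) & (~Q <-> (~R & P))) -> ~((~(R ^ P) & ~R) <-> ((Q ^ R) ^ (Q <-> P))) on each row and compare to G:
  P=0, Q=0, R=0: formula gives 1, but G = 0 ✗
Row (0,0,0) is a counterexample, so the formula is not equivalent to G.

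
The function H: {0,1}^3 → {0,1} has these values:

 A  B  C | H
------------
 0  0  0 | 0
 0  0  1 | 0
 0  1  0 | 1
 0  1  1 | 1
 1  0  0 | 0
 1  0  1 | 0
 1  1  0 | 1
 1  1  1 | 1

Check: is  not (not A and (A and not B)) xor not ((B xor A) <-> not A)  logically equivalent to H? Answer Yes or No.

Evaluate not (not A and (A and not B)) xor not ((B xor A) <-> not A) on each row and compare to H:
  A=0, B=0, C=0: formula gives 0, H = 0 ✓
  A=0, B=0, C=1: formula gives 0, H = 0 ✓
  A=0, B=1, C=0: formula gives 1, H = 1 ✓
  A=0, B=1, C=1: formula gives 1, H = 1 ✓
  A=1, B=0, C=0: formula gives 0, H = 0 ✓
  … (the remaining 3 rows also agree.)
Every row agrees, so the formula is equivalent.

Yes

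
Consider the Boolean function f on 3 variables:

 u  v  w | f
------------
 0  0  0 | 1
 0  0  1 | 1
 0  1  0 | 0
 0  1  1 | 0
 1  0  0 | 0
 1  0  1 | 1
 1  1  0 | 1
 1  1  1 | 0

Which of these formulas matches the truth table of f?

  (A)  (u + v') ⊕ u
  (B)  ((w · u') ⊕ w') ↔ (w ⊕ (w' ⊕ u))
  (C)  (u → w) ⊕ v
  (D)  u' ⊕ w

C

(A) disagrees with f on (1,0,1) (formula → 0, table → 1); rule it out.
(B) disagrees with f on (0,1,0) (formula → 1, table → 0); rule it out.
(D) disagrees with f on (0,0,1) (formula → 0, table → 1); rule it out.
(C) is the remaining candidate, and it agrees with f on all 8 inputs.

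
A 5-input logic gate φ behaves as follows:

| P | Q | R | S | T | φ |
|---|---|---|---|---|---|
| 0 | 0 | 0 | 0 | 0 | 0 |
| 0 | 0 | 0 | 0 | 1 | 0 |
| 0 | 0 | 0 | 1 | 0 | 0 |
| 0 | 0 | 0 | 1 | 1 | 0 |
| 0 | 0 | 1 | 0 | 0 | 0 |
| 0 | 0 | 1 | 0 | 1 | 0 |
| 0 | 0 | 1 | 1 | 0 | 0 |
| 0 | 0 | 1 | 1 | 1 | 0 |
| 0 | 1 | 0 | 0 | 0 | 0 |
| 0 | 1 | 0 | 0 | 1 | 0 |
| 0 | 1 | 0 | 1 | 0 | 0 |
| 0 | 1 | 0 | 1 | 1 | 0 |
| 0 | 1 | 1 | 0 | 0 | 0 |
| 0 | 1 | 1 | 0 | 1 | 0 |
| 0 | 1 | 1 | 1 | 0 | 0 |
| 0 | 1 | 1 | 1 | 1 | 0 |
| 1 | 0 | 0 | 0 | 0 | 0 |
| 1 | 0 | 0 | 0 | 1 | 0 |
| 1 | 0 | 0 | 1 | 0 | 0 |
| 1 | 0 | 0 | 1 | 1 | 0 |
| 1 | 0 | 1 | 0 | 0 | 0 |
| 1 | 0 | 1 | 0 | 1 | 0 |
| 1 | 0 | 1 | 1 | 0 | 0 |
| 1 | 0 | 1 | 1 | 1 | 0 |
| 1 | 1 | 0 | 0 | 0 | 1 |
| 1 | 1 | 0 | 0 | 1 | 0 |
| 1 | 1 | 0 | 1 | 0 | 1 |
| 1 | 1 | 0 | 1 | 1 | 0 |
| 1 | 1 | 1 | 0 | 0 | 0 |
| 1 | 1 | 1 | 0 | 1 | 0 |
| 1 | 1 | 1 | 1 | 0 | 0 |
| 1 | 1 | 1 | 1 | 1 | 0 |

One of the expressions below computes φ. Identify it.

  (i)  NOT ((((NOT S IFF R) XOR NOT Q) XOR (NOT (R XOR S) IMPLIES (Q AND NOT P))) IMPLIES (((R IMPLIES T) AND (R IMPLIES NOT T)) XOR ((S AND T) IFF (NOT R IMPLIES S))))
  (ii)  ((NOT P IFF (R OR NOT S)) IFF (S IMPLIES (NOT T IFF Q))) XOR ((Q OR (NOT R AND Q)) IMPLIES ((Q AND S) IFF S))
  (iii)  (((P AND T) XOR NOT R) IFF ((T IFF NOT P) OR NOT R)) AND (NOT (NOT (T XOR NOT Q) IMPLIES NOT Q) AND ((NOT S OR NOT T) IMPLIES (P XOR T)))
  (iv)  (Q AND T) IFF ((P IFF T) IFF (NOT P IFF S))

iii

(i) disagrees with φ on (0,0,0,0,0) (formula → 1, table → 0); rule it out.
(ii) disagrees with φ on (0,0,0,1,1) (formula → 1, table → 0); rule it out.
(iv) disagrees with φ on (0,0,0,0,0) (formula → 1, table → 0); rule it out.
(iii) is the remaining candidate, and it agrees with φ on all 32 inputs.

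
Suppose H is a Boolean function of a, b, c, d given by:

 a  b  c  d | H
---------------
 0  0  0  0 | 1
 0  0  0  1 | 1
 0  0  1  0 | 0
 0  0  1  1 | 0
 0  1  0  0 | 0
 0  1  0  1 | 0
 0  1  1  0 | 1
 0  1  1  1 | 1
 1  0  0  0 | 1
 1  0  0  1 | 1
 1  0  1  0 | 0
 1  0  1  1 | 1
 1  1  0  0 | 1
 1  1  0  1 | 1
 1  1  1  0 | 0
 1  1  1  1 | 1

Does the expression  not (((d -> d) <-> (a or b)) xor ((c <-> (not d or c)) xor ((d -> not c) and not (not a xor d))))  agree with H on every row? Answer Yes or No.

Yes

Check the formula against H row by row:
  a=0, b=0, c=0, d=0: formula gives 1, H = 1 ✓
  a=0, b=0, c=0, d=1: formula gives 1, H = 1 ✓
  a=0, b=0, c=1, d=0: formula gives 0, H = 0 ✓
  a=0, b=0, c=1, d=1: formula gives 0, H = 0 ✓
  …and likewise for the remaining 12 rows.
All 16 rows match — the expression computes H exactly.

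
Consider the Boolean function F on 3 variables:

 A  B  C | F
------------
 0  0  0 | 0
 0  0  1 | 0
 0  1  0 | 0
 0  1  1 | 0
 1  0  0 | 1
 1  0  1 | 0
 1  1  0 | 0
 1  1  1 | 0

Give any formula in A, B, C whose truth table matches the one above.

F is 1 on exactly one input, (1,0,0), whose minterm is A·¬B·¬C. So F is just that conjunction.

F(A, B, C) = (A ∧ ¬B) ∧ ¬C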